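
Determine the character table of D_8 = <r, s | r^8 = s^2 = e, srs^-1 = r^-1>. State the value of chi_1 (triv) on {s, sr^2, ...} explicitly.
Conjugacy classes: {e} of size 1, {r^4} of size 1, {r^1, r^7} of size 2, {r^2, r^6} of size 2, {r^3, r^5} of size 2, {s, sr^2, ...} of size 4, {sr, sr^3, ...} of size 4.
Character table:
  irrep \ class              {e} (size 1)  {r^4} (size 1)  {r^1, r^7} (size 2)  {r^2, r^6} (size 2)  {r^3, r^5} (size 2)  {s, sr^2, ...} (size 4)  {sr, sr^3, ...} (size 4)
  chi_1 (triv)               1             1               1                    1                    1                    1                        1                       
  chi_2 (sign: r->1, s->-1)  1             1               1                    1                    1                    -1                       -1                      
  chi_3 (r->-1, s->1)        1             1               -1                   1                    -1                   1                        -1                      
  chi_4 (r->-1, s->-1)       1             1               -1                   1                    -1                   -1                       1                       
  chi_5 (2d, j=1)            2             -2              sqrt(2)              0                    -sqrt(2)             0                        0                       
  chi_6 (2d, j=2)            2             2               0                    -2                   0                    0                        0                       
  chi_7 (2d, j=3)            2             -2              -sqrt(2)             0                    sqrt(2)              0                        0                       

Spot check: chi_1 (triv) on {s, sr^2, ...} = 1.

Why: D_8 has order 2*8 = 16 with 7 conjugacy classes, hence 7 irreducibles. Sum of squared dims 1 + 1 + 1 + 1 + 4 + 4 + 4 = 16 = |G|. Linear characters come from the abelianisation; the 2-dimensional irreps have character r^k -> 2*cos(2*pi*j*k/8), reflections -> 0.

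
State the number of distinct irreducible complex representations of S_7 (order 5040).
15

Proof sketch: The number of irreducible complex representations of a finite group equals its number of conjugacy classes. Conjugacy classes in S_7 correspond to cycle types, i.e. partitions of 7; there are p(7) = 15 of them, so S_7 (order 5040) has exactly 15 irreducible complex representations.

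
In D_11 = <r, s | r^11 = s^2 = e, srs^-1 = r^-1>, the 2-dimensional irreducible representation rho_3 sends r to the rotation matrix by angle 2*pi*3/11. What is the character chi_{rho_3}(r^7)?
chi_{rho_3}(r^7) = 2*cos(2*pi*3*7/11) = 2*cos(2*pi/11)

Working: rho_3(r^7) is rotation by angle 2*pi*3*7/11, whose trace is 2*cos(2*pi*3*7/11) = 2*cos(2*pi/11).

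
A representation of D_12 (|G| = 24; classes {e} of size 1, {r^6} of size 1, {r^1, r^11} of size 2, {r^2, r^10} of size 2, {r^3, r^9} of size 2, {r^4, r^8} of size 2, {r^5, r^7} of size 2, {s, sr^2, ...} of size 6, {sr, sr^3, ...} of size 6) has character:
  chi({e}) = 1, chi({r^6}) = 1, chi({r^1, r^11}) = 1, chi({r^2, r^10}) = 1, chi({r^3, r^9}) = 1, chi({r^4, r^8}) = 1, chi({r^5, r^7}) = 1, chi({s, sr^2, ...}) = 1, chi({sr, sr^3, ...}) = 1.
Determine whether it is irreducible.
Irreducible: <chi, chi> = 1.

Details: <chi, chi> = (1/|G|) sum_C |C| * |chi(C)|^2 = (1/24)[1*|1|^2 + 1*|1|^2 + 2*|1|^2 + 2*|1|^2 + 2*|1|^2 + 2*|1|^2 + 2*|1|^2 + 6*|1|^2 + 6*|1|^2]
  = (1/24)[(1) + (1) + (2) + (2) + (2) + (2) + (2) + (6) + (6)] = 24/24 = 1.
A character is irreducible iff <chi, chi> = 1, so this representation is irreducible.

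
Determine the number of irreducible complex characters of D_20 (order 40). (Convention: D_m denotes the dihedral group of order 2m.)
13

Explanation: The number of irreducible complex representations of a finite group equals its number of conjugacy classes. D_20 has 13 conjugacy classes (n/2 + 3 for n even), so D_20 (order 40) has exactly 13 irreducible complex representations.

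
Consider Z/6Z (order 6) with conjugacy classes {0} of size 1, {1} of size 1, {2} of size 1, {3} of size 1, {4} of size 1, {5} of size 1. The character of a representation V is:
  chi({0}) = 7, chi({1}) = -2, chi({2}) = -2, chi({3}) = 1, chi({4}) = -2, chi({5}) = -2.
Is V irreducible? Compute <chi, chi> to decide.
Not irreducible (reducible): <chi, chi> = 11 > 1.

Working: <chi, chi> = (1/|G|) sum_C |C| * |chi(C)|^2 = (1/6)[1*|7|^2 + 1*|-2|^2 + 1*|-2|^2 + 1*|1|^2 + 1*|-2|^2 + 1*|-2|^2]
  = (1/6)[(49) + (4) + (4) + (1) + (4) + (4)] = 66/6 = 11.
(Exp terms are combined using exp(i*s)*conj(exp(i*t)) = exp(i*(s-t)), and sums of them are collapsed using the identity that for every m > 1 the m distinct m-th roots of unity sum to 0, e.g. 1 + exp(2*I*pi/3) + exp(-2*I*pi/3) = 0.)
A character is irreducible iff <chi, chi> = 1, so this representation is reducible.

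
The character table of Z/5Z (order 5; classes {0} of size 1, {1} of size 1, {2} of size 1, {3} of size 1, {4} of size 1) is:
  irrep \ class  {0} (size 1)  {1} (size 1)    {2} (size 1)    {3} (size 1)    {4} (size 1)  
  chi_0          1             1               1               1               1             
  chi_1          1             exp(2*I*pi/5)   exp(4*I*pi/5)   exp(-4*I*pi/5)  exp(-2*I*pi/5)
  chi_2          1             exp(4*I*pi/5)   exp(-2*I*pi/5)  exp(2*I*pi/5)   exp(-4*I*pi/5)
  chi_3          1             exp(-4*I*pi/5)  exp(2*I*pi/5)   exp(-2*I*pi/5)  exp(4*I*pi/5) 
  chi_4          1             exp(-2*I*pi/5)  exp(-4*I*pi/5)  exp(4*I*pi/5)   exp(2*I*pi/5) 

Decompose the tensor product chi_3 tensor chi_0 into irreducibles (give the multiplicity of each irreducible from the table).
chi_3 tensor chi_0 = chi_3 (all other irreducibles have multiplicity 0).

Proof sketch: The character of a tensor product is the pointwise product (chi_3 * chi_0)(C) = chi_3(C) * chi_0(C):
  {0}: (1)*(1), {1}: (exp(-4*I*pi/5))*(1), {2}: (exp(2*I*pi/5))*(1), {3}: (exp(-2*I*pi/5))*(1), {4}: (exp(4*I*pi/5))*(1)
so (chi_3 * chi_0) takes values
  {0} -> 1, {1} -> exp(-4*I*pi/5), {2} -> exp(2*I*pi/5), {3} -> exp(-2*I*pi/5), {4} -> exp(4*I*pi/5).
Now take the inner product of this character with each irreducible chi from the table, <chi_3*chi_0, chi> = (1/5) sum_C |C| (chi_3*chi_0)(C) conj(chi(C)):
  <chi_3*chi_0, chi_0> = (1/5)[1*(1)*conj(1) + 1*(exp(-4*I*pi/5))*conj(1) + 1*(exp(2*I*pi/5))*conj(1) + 1*(exp(-2*I*pi/5))*conj(1) + 1*(exp(4*I*pi/5))*conj(1)]
      = (1/5)[(1) + (exp(-4*I*pi/5)) + (exp(2*I*pi/5)) + (exp(-2*I*pi/5)) + (exp(4*I*pi/5))] = 0/5 = 0
  <chi_3*chi_0, chi_1> = (1/5)[1*(1)*conj(1) + 1*(exp(-4*I*pi/5))*conj(exp(2*I*pi/5)) + 1*(exp(2*I*pi/5))*conj(exp(4*I*pi/5)) + 1*(exp(-2*I*pi/5))*conj(exp(-4*I*pi/5)) + 1*(exp(4*I*pi/5))*conj(exp(-2*I*pi/5))]
      = (1/5)[(1) + (exp(4*I*pi/5)) + (exp(-2*I*pi/5)) + (exp(2*I*pi/5)) + (exp(-4*I*pi/5))] = 0/5 = 0
  <chi_3*chi_0, chi_2> = (1/5)[1*(1)*conj(1) + 1*(exp(-4*I*pi/5))*conj(exp(4*I*pi/5)) + 1*(exp(2*I*pi/5))*conj(exp(-2*I*pi/5)) + 1*(exp(-2*I*pi/5))*conj(exp(2*I*pi/5)) + 1*(exp(4*I*pi/5))*conj(exp(-4*I*pi/5))]
      = (1/5)[(1) + (exp(2*I*pi/5)) + (exp(4*I*pi/5)) + (exp(-4*I*pi/5)) + (exp(-2*I*pi/5))] = 0/5 = 0
  <chi_3*chi_0, chi_3> = (1/5)[1*(1)*conj(1) + 1*(exp(-4*I*pi/5))*conj(exp(-4*I*pi/5)) + 1*(exp(2*I*pi/5))*conj(exp(2*I*pi/5)) + 1*(exp(-2*I*pi/5))*conj(exp(-2*I*pi/5)) + 1*(exp(4*I*pi/5))*conj(exp(4*I*pi/5))]
      = (1/5)[(1) + (1) + (1) + (1) + (1)] = 5/5 = 1
  <chi_3*chi_0, chi_4> = (1/5)[1*(1)*conj(1) + 1*(exp(-4*I*pi/5))*conj(exp(-2*I*pi/5)) + 1*(exp(2*I*pi/5))*conj(exp(-4*I*pi/5)) + 1*(exp(-2*I*pi/5))*conj(exp(4*I*pi/5)) + 1*(exp(4*I*pi/5))*conj(exp(2*I*pi/5))]
      = (1/5)[(1) + (exp(-2*I*pi/5)) + (exp(-4*I*pi/5)) + (exp(4*I*pi/5)) + (exp(2*I*pi/5))] = 0/5 = 0
(Exp terms are combined using exp(i*s)*conj(exp(i*t)) = exp(i*(s-t)), and sums of them are collapsed using the identity that for every m > 1 the m distinct m-th roots of unity sum to 0, e.g. 1 + exp(2*I*pi/3) + exp(-2*I*pi/3) = 0.)
Hence the multiplicities are chi_3: 1. Dimension check: dim(chi_3)*dim(chi_0) = 1*1 = 1 and sum (mult * dim) = 1*1 = 1.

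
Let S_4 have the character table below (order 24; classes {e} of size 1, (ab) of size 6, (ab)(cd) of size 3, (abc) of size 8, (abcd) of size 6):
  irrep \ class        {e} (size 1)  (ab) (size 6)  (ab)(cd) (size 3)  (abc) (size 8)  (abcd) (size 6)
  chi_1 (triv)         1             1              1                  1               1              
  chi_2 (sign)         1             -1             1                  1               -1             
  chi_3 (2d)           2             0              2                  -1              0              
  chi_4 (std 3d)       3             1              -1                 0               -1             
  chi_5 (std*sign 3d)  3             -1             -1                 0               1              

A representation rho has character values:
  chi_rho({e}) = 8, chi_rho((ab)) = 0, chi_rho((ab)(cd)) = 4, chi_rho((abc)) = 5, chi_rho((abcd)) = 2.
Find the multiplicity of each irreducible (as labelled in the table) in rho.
Multiplicities: chi_1: 3, chi_2: 2, chi_3: 0, chi_4: 0, chi_5: 1.

Explanation: Use <chi_rho, chi> = (1/|G|) sum_C |C| * chi_rho(C) * conj(chi(C)) with |G| = 24 for each irreducible chi in the table:
  <chi_rho, chi_1> = (1/24)[1*(8)*conj(1) + 6*(0)*conj(1) + 3*(4)*conj(1) + 8*(5)*conj(1) + 6*(2)*conj(1)]
      = (1/24)[(8) + (0) + (12) + (40) + (12)] = 72/24 = 3
  <chi_rho, chi_2> = (1/24)[1*(8)*conj(1) + 6*(0)*conj(-1) + 3*(4)*conj(1) + 8*(5)*conj(1) + 6*(2)*conj(-1)]
      = (1/24)[(8) + (0) + (12) + (40) + (-12)] = 48/24 = 2
  <chi_rho, chi_3> = (1/24)[1*(8)*conj(2) + 6*(0)*conj(0) + 3*(4)*conj(2) + 8*(5)*conj(-1) + 6*(2)*conj(0)]
      = (1/24)[(16) + (0) + (24) + (-40) + (0)] = 0/24 = 0
  <chi_rho, chi_4> = (1/24)[1*(8)*conj(3) + 6*(0)*conj(1) + 3*(4)*conj(-1) + 8*(5)*conj(0) + 6*(2)*conj(-1)]
      = (1/24)[(24) + (0) + (-12) + (0) + (-12)] = 0/24 = 0
  <chi_rho, chi_5> = (1/24)[1*(8)*conj(3) + 6*(0)*conj(-1) + 3*(4)*conj(-1) + 8*(5)*conj(0) + 6*(2)*conj(1)]
      = (1/24)[(24) + (0) + (-12) + (0) + (12)] = 24/24 = 1
Dimension check: dim(rho) = sum (mult * dim) = 3*1 + 2*1 + 0*2 + 0*3 + 1*3 = 8 = chi_rho(e) = 8.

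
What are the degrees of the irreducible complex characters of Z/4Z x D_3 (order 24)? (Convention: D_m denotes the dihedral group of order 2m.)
Dimensions: 1, 1, 1, 1, 1, 1, 1, 1, 2, 2, 2, 2

Why: There are 12 irreducibles (= number of conjugacy classes). Their dimensions d_i satisfy sum d_i^2 = |G| = 24: 1 + 1 + 1 + 1 + 1 + 1 + 1 + 1 + 4 + 4 + 4 + 4 = 24. (For the product with Z/4Z: each of the 4 1-dim characters of Z/4Z tensors with each irrep of D_3, giving 4 copies of each D_3-dimension.)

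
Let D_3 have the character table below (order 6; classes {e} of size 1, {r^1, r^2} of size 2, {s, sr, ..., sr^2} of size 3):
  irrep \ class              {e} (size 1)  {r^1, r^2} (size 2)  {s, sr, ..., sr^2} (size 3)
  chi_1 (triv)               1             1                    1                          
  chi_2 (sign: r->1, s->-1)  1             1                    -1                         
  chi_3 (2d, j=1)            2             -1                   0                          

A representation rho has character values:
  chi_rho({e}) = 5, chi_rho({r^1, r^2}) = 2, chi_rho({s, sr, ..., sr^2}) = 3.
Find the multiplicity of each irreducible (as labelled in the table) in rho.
Multiplicities: chi_1: 3, chi_2: 0, chi_3: 1.

Justification: Use <chi_rho, chi> = (1/|G|) sum_C |C| * chi_rho(C) * conj(chi(C)) with |G| = 6 for each irreducible chi in the table:
  <chi_rho, chi_1> = (1/6)[1*(5)*conj(1) + 2*(2)*conj(1) + 3*(3)*conj(1)]
      = (1/6)[(5) + (4) + (9)] = 18/6 = 3
  <chi_rho, chi_2> = (1/6)[1*(5)*conj(1) + 2*(2)*conj(1) + 3*(3)*conj(-1)]
      = (1/6)[(5) + (4) + (-9)] = 0/6 = 0
  <chi_rho, chi_3> = (1/6)[1*(5)*conj(2) + 2*(2)*conj(-1) + 3*(3)*conj(0)]
      = (1/6)[(10) + (-4) + (0)] = 6/6 = 1
Dimension check: dim(rho) = sum (mult * dim) = 3*1 + 0*1 + 1*2 = 5 = chi_rho(e) = 5.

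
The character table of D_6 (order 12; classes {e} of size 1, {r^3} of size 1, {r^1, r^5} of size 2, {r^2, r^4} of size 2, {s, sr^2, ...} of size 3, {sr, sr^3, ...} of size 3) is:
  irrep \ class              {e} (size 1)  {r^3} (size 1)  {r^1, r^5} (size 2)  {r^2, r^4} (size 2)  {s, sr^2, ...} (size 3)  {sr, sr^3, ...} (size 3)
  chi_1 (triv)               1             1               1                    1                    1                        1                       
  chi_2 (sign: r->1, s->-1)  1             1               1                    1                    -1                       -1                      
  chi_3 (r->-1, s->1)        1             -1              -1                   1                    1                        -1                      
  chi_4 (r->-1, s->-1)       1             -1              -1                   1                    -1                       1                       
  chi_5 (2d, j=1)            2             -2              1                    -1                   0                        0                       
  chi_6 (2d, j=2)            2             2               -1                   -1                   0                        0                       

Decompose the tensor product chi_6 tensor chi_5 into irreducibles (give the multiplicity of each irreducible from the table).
chi_6 tensor chi_5 = chi_3 + chi_4 + chi_5 (all other irreducibles have multiplicity 0).

Explanation: The character of a tensor product is the pointwise product (chi_6 * chi_5)(C) = chi_6(C) * chi_5(C):
  {e}: (2)*(2), {r^3}: (2)*(-2), {r^1, r^5}: (-1)*(1), {r^2, r^4}: (-1)*(-1), {s, sr^2, ...}: (0)*(0), {sr, sr^3, ...}: (0)*(0)
so (chi_6 * chi_5) takes values
  {e} -> 4, {r^3} -> -4, {r^1, r^5} -> -1, {r^2, r^4} -> 1, {s, sr^2, ...} -> 0, {sr, sr^3, ...} -> 0.
Now take the inner product of this character with each irreducible chi from the table, <chi_6*chi_5, chi> = (1/12) sum_C |C| (chi_6*chi_5)(C) conj(chi(C)):
  <chi_6*chi_5, chi_1> = (1/12)[1*(4)*conj(1) + 1*(-4)*conj(1) + 2*(-1)*conj(1) + 2*(1)*conj(1) + 3*(0)*conj(1) + 3*(0)*conj(1)]
      = (1/12)[(4) + (-4) + (-2) + (2) + (0) + (0)] = 0/12 = 0
  <chi_6*chi_5, chi_2> = (1/12)[1*(4)*conj(1) + 1*(-4)*conj(1) + 2*(-1)*conj(1) + 2*(1)*conj(1) + 3*(0)*conj(-1) + 3*(0)*conj(-1)]
      = (1/12)[(4) + (-4) + (-2) + (2) + (0) + (0)] = 0/12 = 0
  <chi_6*chi_5, chi_3> = (1/12)[1*(4)*conj(1) + 1*(-4)*conj(-1) + 2*(-1)*conj(-1) + 2*(1)*conj(1) + 3*(0)*conj(1) + 3*(0)*conj(-1)]
      = (1/12)[(4) + (4) + (2) + (2) + (0) + (0)] = 12/12 = 1
  <chi_6*chi_5, chi_4> = (1/12)[1*(4)*conj(1) + 1*(-4)*conj(-1) + 2*(-1)*conj(-1) + 2*(1)*conj(1) + 3*(0)*conj(-1) + 3*(0)*conj(1)]
      = (1/12)[(4) + (4) + (2) + (2) + (0) + (0)] = 12/12 = 1
  <chi_6*chi_5, chi_5> = (1/12)[1*(4)*conj(2) + 1*(-4)*conj(-2) + 2*(-1)*conj(1) + 2*(1)*conj(-1) + 3*(0)*conj(0) + 3*(0)*conj(0)]
      = (1/12)[(8) + (8) + (-2) + (-2) + (0) + (0)] = 12/12 = 1
  <chi_6*chi_5, chi_6> = (1/12)[1*(4)*conj(2) + 1*(-4)*conj(2) + 2*(-1)*conj(-1) + 2*(1)*conj(-1) + 3*(0)*conj(0) + 3*(0)*conj(0)]
      = (1/12)[(8) + (-8) + (2) + (-2) + (0) + (0)] = 0/12 = 0
Hence the multiplicities are chi_3: 1, chi_4: 1, chi_5: 1. Dimension check: dim(chi_6)*dim(chi_5) = 2*2 = 4 and sum (mult * dim) = 1*1 + 1*1 + 1*2 = 4.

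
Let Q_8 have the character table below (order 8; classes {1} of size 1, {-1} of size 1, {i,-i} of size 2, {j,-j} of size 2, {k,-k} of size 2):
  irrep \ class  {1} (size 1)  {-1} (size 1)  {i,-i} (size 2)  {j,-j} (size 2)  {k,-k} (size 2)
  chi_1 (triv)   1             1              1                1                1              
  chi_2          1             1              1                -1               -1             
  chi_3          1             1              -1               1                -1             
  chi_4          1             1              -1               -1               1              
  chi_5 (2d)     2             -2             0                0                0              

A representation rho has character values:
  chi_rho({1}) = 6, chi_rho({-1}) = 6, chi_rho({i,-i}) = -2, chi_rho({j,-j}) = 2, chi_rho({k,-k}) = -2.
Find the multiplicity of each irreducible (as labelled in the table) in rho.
Multiplicities: chi_1: 1, chi_2: 1, chi_3: 3, chi_4: 1, chi_5: 0.

Argument: Use <chi_rho, chi> = (1/|G|) sum_C |C| * chi_rho(C) * conj(chi(C)) with |G| = 8 for each irreducible chi in the table:
  <chi_rho, chi_1> = (1/8)[1*(6)*conj(1) + 1*(6)*conj(1) + 2*(-2)*conj(1) + 2*(2)*conj(1) + 2*(-2)*conj(1)]
      = (1/8)[(6) + (6) + (-4) + (4) + (-4)] = 8/8 = 1
  <chi_rho, chi_2> = (1/8)[1*(6)*conj(1) + 1*(6)*conj(1) + 2*(-2)*conj(1) + 2*(2)*conj(-1) + 2*(-2)*conj(-1)]
      = (1/8)[(6) + (6) + (-4) + (-4) + (4)] = 8/8 = 1
  <chi_rho, chi_3> = (1/8)[1*(6)*conj(1) + 1*(6)*conj(1) + 2*(-2)*conj(-1) + 2*(2)*conj(1) + 2*(-2)*conj(-1)]
      = (1/8)[(6) + (6) + (4) + (4) + (4)] = 24/8 = 3
  <chi_rho, chi_4> = (1/8)[1*(6)*conj(1) + 1*(6)*conj(1) + 2*(-2)*conj(-1) + 2*(2)*conj(-1) + 2*(-2)*conj(1)]
      = (1/8)[(6) + (6) + (4) + (-4) + (-4)] = 8/8 = 1
  <chi_rho, chi_5> = (1/8)[1*(6)*conj(2) + 1*(6)*conj(-2) + 2*(-2)*conj(0) + 2*(2)*conj(0) + 2*(-2)*conj(0)]
      = (1/8)[(12) + (-12) + (0) + (0) + (0)] = 0/8 = 0
Dimension check: dim(rho) = sum (mult * dim) = 1*1 + 1*1 + 3*1 + 1*1 + 0*2 = 6 = chi_rho(e) = 6.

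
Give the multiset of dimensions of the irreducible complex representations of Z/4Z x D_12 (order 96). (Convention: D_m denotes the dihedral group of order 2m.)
Dimensions: 1, 1, 1, 1, 1, 1, 1, 1, 1, 1, 1, 1, 1, 1, 1, 1, 2, 2, 2, 2, 2, 2, 2, 2, 2, 2, 2, 2, 2, 2, 2, 2, 2, 2, 2, 2

Why: There are 36 irreducibles (= number of conjugacy classes). Their dimensions d_i satisfy sum d_i^2 = |G| = 96: 1 + 1 + 1 + 1 + 1 + 1 + 1 + 1 + 1 + 1 + 1 + 1 + 1 + 1 + 1 + 1 + 4 + 4 + 4 + 4 + 4 + 4 + 4 + 4 + 4 + 4 + 4 + 4 + 4 + 4 + 4 + 4 + 4 + 4 + 4 + 4 = 96. (For the product with Z/4Z: each of the 4 1-dim characters of Z/4Z tensors with each irrep of D_12, giving 4 copies of each D_12-dimension.)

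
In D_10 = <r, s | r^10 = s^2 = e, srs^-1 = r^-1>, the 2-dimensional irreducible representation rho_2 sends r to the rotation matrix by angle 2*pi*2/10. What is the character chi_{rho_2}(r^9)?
chi_{rho_2}(r^9) = 2*cos(2*pi*2*9/10) = -1/2 + sqrt(5)/2

Working: rho_2(r^9) is rotation by angle 2*pi*2*9/10, whose trace is 2*cos(2*pi*2*9/10) = -1/2 + sqrt(5)/2.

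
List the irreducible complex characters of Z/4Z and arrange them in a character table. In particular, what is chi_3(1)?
Character table of Z/4Z (irreps indexed chi_0,...,chi_3 with chi_k(m) = zeta_4^(k*m), zeta_4 = exp(2*pi*i/4)):
  irrep \ class  {0} (size 1)  {1} (size 1)  {2} (size 1)  {3} (size 1)
  chi_0          1             1             1             1           
  chi_1          1             I             -1            -I          
  chi_2          1             -1            1             -1          
  chi_3          1             -I            -1            I           

Spot check: chi_3(1) = zeta_4^(3*1) = zeta_4^3 = -I.

Proof sketch: Z/4Z is abelian, so all 4 irreducible complex representations are 1-dimensional. They are given by chi_k(m) = zeta_4^(k*m) for k = 0,...,3. Row orthogonality: sum_m chi_k(m) conj(chi_l(m)) = 4 * [k = l].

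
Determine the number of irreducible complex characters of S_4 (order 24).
5

Justification: The number of irreducible complex representations of a finite group equals its number of conjugacy classes. Conjugacy classes in S_4 correspond to cycle types, i.e. partitions of 4; there are p(4) = 5 of them, so S_4 (order 24) has exactly 5 irreducible complex representations.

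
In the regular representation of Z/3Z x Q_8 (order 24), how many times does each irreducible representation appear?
Each irreducible V_i of dimension d_i appears with multiplicity d_i, i.e. rho_reg = (direct sum over all irreducibles V_i) d_i V_i. The irreducible dimensions for Z/3Z x Q_8 are 1, 1, 1, 1, 1, 1, 1, 1, 1, 1, 1, 1, 2, 2, 2: 12 irreducibles of dimension 1, each with multiplicity 1; 3 irreducibles of dimension 2, each with multiplicity 2. Total dimension 12*1*1 + 3*2*2 = 24 = |G|.

Why: General theorem: in the regular representation of a finite group G, each irreducible appears with multiplicity equal to its dimension. Check: dim(rho_reg) = sum d_i^2 = 1 + 1 + 1 + 1 + 1 + 1 + 1 + 1 + 1 + 1 + 1 + 1 + 4 + 4 + 4 = 24 = |G|.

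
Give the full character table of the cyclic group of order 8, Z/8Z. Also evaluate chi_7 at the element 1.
Character table of Z/8Z (irreps indexed chi_0,...,chi_7 with chi_k(m) = zeta_8^(k*m), zeta_8 = exp(2*pi*i/8)):
  irrep \ class  {0} (size 1)  {1} (size 1)    {2} (size 1)  {3} (size 1)    {4} (size 1)  {5} (size 1)    {6} (size 1)  {7} (size 1)  
  chi_0          1             1               1             1               1             1               1             1             
  chi_1          1             exp(I*pi/4)     I             exp(3*I*pi/4)   -1            exp(-3*I*pi/4)  -I            exp(-I*pi/4)  
  chi_2          1             I               -1            -I              1             I               -1            -I            
  chi_3          1             exp(3*I*pi/4)   -I            exp(I*pi/4)     -1            exp(-I*pi/4)    I             exp(-3*I*pi/4)
  chi_4          1             -1              1             -1              1             -1              1             -1            
  chi_5          1             exp(-3*I*pi/4)  I             exp(-I*pi/4)    -1            exp(I*pi/4)     -I            exp(3*I*pi/4) 
  chi_6          1             -I              -1            I               1             -I              -1            I             
  chi_7          1             exp(-I*pi/4)    -I            exp(-3*I*pi/4)  -1            exp(3*I*pi/4)   I             exp(I*pi/4)   

Spot check: chi_7(1) = zeta_8^(7*1) = zeta_8^7 = exp(-I*pi/4).

Reasoning: Z/8Z is abelian, so all 8 irreducible complex representations are 1-dimensional. They are given by chi_k(m) = zeta_8^(k*m) for k = 0,...,7. Row orthogonality: sum_m chi_k(m) conj(chi_l(m)) = 8 * [k = l].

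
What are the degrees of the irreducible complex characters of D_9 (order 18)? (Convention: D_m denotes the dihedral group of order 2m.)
Dimensions: 1, 1, 2, 2, 2, 2

Proof sketch: There are 6 irreducibles (= number of conjugacy classes). Their dimensions d_i satisfy sum d_i^2 = |G| = 18: 1 + 1 + 4 + 4 + 4 + 4 = 18.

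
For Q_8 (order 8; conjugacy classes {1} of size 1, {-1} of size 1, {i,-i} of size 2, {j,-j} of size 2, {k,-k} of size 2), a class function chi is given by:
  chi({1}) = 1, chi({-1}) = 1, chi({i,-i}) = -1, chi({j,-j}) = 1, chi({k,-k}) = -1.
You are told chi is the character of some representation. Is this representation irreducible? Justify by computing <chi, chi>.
Irreducible: <chi, chi> = 1.

Justification: <chi, chi> = (1/|G|) sum_C |C| * |chi(C)|^2 = (1/8)[1*|1|^2 + 1*|1|^2 + 2*|-1|^2 + 2*|1|^2 + 2*|-1|^2]
  = (1/8)[(1) + (1) + (2) + (2) + (2)] = 8/8 = 1.
A character is irreducible iff <chi, chi> = 1, so this representation is irreducible.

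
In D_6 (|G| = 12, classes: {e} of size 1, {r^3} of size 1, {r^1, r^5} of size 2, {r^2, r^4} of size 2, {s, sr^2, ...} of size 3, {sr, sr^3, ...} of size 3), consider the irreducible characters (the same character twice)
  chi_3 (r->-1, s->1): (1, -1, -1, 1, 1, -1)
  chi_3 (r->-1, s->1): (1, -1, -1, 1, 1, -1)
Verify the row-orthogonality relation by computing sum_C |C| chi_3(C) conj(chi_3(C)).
Sum = 12 = |G| = 12; so <chi_3, chi_3> = 1 (norm-1 confirms irreducibility).

Derivation: Compute term by term over conjugacy classes (|C| * chi_3(C) * conj(chi_3(C))):
  1*(1)*conj(1) + 1*(-1)*conj(-1) + 2*(-1)*conj(-1) + 2*(1)*conj(1) + 3*(1)*conj(1) + 3*(-1)*conj(-1)
  = (1) + (1) + (2) + (2) + (3) + (3)
  = 12.
Dividing by |G| = 12 gives 12/12 = 1, matching the row-orthogonality relation <chi_3, chi_3> = [chi_3 = chi_3].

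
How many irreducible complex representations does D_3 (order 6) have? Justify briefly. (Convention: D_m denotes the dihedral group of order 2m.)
3

Justification: The number of irreducible complex representations of a finite group equals its number of conjugacy classes. D_3 has 3 conjugacy classes ((n+3)/2 for n odd), so D_3 (order 6) has exactly 3 irreducible complex representations.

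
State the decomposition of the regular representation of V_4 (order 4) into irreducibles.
Each irreducible V_i of dimension d_i appears with multiplicity d_i, i.e. rho_reg = (direct sum over all irreducibles V_i) d_i V_i. The irreducible dimensions for V_4 are 1, 1, 1, 1: 4 irreducibles of dimension 1, each with multiplicity 1. Total dimension 4*1*1 = 4 = |G|.

Working: General theorem: in the regular representation of a finite group G, each irreducible appears with multiplicity equal to its dimension. Check: dim(rho_reg) = sum d_i^2 = 1 + 1 + 1 + 1 = 4 = |G|.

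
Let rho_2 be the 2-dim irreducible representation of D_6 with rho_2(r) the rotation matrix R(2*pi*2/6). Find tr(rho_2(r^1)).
chi_{rho_2}(r^1) = 2*cos(2*pi*2*1/6) = -1

rho_2(r^1) is rotation by angle 2*pi*2*1/6, whose trace is 2*cos(2*pi*2*1/6) = -1.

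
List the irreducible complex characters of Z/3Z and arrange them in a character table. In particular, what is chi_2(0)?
Character table of Z/3Z (irreps indexed chi_0,...,chi_2 with chi_k(m) = zeta_3^(k*m), zeta_3 = exp(2*pi*i/3)):
  irrep \ class  {0} (size 1)  {1} (size 1)    {2} (size 1)  
  chi_0          1             1               1             
  chi_1          1             exp(2*I*pi/3)   exp(-2*I*pi/3)
  chi_2          1             exp(-2*I*pi/3)  exp(2*I*pi/3) 

Spot check: chi_2(0) = zeta_3^(2*0) = zeta_3^0 = 1.

Proof sketch: Z/3Z is abelian, so all 3 irreducible complex representations are 1-dimensional. They are given by chi_k(m) = zeta_3^(k*m) for k = 0,...,2. Row orthogonality: sum_m chi_k(m) conj(chi_l(m)) = 3 * [k = l].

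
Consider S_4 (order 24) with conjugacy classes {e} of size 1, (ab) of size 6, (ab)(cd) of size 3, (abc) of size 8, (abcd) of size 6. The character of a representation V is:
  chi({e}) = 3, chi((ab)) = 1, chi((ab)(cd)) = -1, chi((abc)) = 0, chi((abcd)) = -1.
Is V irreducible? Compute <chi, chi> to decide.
Irreducible: <chi, chi> = 1.

Argument: <chi, chi> = (1/|G|) sum_C |C| * |chi(C)|^2 = (1/24)[1*|3|^2 + 6*|1|^2 + 3*|-1|^2 + 8*|0|^2 + 6*|-1|^2]
  = (1/24)[(9) + (6) + (3) + (0) + (6)] = 24/24 = 1.
A character is irreducible iff <chi, chi> = 1, so this representation is irreducible.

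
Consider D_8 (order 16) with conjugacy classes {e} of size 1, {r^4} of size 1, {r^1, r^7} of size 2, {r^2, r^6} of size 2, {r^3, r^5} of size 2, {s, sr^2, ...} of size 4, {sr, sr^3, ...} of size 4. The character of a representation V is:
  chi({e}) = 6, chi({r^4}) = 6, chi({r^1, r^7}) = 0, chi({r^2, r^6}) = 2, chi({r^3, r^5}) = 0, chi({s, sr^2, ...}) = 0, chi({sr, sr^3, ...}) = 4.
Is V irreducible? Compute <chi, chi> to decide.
Not irreducible (reducible): <chi, chi> = 9 > 1.

Working: <chi, chi> = (1/|G|) sum_C |C| * |chi(C)|^2 = (1/16)[1*|6|^2 + 1*|6|^2 + 2*|0|^2 + 2*|2|^2 + 2*|0|^2 + 4*|0|^2 + 4*|4|^2]
  = (1/16)[(36) + (36) + (0) + (8) + (0) + (0) + (64)] = 144/16 = 9.
A character is irreducible iff <chi, chi> = 1, so this representation is reducible.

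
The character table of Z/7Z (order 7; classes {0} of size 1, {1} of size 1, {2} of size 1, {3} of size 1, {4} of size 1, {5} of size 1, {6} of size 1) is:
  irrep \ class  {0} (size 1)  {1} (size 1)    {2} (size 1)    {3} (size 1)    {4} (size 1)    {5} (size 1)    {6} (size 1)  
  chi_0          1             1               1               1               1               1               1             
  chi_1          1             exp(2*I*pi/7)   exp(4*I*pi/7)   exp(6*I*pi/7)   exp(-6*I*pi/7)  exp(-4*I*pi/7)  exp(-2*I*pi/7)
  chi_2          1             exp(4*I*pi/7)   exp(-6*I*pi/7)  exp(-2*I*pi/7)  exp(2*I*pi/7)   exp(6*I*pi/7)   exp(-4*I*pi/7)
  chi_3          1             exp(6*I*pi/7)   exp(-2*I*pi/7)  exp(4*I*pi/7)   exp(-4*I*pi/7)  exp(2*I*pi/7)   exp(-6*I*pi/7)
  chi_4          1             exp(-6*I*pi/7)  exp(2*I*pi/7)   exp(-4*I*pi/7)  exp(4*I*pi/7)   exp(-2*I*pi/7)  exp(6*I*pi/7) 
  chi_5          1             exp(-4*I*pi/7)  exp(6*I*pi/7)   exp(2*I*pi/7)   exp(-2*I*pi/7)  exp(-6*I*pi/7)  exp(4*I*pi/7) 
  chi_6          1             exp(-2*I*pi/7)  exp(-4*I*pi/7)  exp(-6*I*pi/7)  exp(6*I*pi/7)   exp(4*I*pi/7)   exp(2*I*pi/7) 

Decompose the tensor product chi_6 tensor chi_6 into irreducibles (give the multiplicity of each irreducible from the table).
chi_6 tensor chi_6 = chi_5 (all other irreducibles have multiplicity 0).

Argument: The character of a tensor product is the pointwise product (chi_6 * chi_6)(C) = chi_6(C) * chi_6(C):
  {0}: (1)*(1), {1}: (exp(-2*I*pi/7))*(exp(-2*I*pi/7)), {2}: (exp(-4*I*pi/7))*(exp(-4*I*pi/7)), {3}: (exp(-6*I*pi/7))*(exp(-6*I*pi/7)), {4}: (exp(6*I*pi/7))*(exp(6*I*pi/7)), {5}: (exp(4*I*pi/7))*(exp(4*I*pi/7)), {6}: (exp(2*I*pi/7))*(exp(2*I*pi/7))
so (chi_6 * chi_6) takes values
  {0} -> 1, {1} -> exp(-4*I*pi/7), {2} -> exp(6*I*pi/7), {3} -> exp(2*I*pi/7), {4} -> exp(-2*I*pi/7), {5} -> exp(-6*I*pi/7), {6} -> exp(4*I*pi/7).
Now take the inner product of this character with each irreducible chi from the table, <chi_6*chi_6, chi> = (1/7) sum_C |C| (chi_6*chi_6)(C) conj(chi(C)):
  <chi_6*chi_6, chi_0> = (1/7)[1*(1)*conj(1) + 1*(exp(-4*I*pi/7))*conj(1) + 1*(exp(6*I*pi/7))*conj(1) + 1*(exp(2*I*pi/7))*conj(1) + 1*(exp(-2*I*pi/7))*conj(1) + 1*(exp(-6*I*pi/7))*conj(1) + 1*(exp(4*I*pi/7))*conj(1)]
      = (1/7)[(1) + (exp(-4*I*pi/7)) + (exp(6*I*pi/7)) + (exp(2*I*pi/7)) + (exp(-2*I*pi/7)) + (exp(-6*I*pi/7)) + (exp(4*I*pi/7))] = 0/7 = 0
  <chi_6*chi_6, chi_1> = (1/7)[1*(1)*conj(1) + 1*(exp(-4*I*pi/7))*conj(exp(2*I*pi/7)) + 1*(exp(6*I*pi/7))*conj(exp(4*I*pi/7)) + 1*(exp(2*I*pi/7))*conj(exp(6*I*pi/7)) + 1*(exp(-2*I*pi/7))*conj(exp(-6*I*pi/7)) + 1*(exp(-6*I*pi/7))*conj(exp(-4*I*pi/7)) + 1*(exp(4*I*pi/7))*conj(exp(-2*I*pi/7))]
      = (1/7)[(1) + (exp(-6*I*pi/7)) + (exp(2*I*pi/7)) + (exp(-4*I*pi/7)) + (exp(4*I*pi/7)) + (exp(-2*I*pi/7)) + (exp(6*I*pi/7))] = 0/7 = 0
  <chi_6*chi_6, chi_2> = (1/7)[1*(1)*conj(1) + 1*(exp(-4*I*pi/7))*conj(exp(4*I*pi/7)) + 1*(exp(6*I*pi/7))*conj(exp(-6*I*pi/7)) + 1*(exp(2*I*pi/7))*conj(exp(-2*I*pi/7)) + 1*(exp(-2*I*pi/7))*conj(exp(2*I*pi/7)) + 1*(exp(-6*I*pi/7))*conj(exp(6*I*pi/7)) + 1*(exp(4*I*pi/7))*conj(exp(-4*I*pi/7))]
      = (1/7)[(1) + (exp(6*I*pi/7)) + (exp(-2*I*pi/7)) + (exp(4*I*pi/7)) + (exp(-4*I*pi/7)) + (exp(2*I*pi/7)) + (exp(-6*I*pi/7))] = 0/7 = 0
  <chi_6*chi_6, chi_3> = (1/7)[1*(1)*conj(1) + 1*(exp(-4*I*pi/7))*conj(exp(6*I*pi/7)) + 1*(exp(6*I*pi/7))*conj(exp(-2*I*pi/7)) + 1*(exp(2*I*pi/7))*conj(exp(4*I*pi/7)) + 1*(exp(-2*I*pi/7))*conj(exp(-4*I*pi/7)) + 1*(exp(-6*I*pi/7))*conj(exp(2*I*pi/7)) + 1*(exp(4*I*pi/7))*conj(exp(-6*I*pi/7))]
      = (1/7)[(1) + (exp(4*I*pi/7)) + (exp(-6*I*pi/7)) + (exp(-2*I*pi/7)) + (exp(2*I*pi/7)) + (exp(6*I*pi/7)) + (exp(-4*I*pi/7))] = 0/7 = 0
  <chi_6*chi_6, chi_4> = (1/7)[1*(1)*conj(1) + 1*(exp(-4*I*pi/7))*conj(exp(-6*I*pi/7)) + 1*(exp(6*I*pi/7))*conj(exp(2*I*pi/7)) + 1*(exp(2*I*pi/7))*conj(exp(-4*I*pi/7)) + 1*(exp(-2*I*pi/7))*conj(exp(4*I*pi/7)) + 1*(exp(-6*I*pi/7))*conj(exp(-2*I*pi/7)) + 1*(exp(4*I*pi/7))*conj(exp(6*I*pi/7))]
      = (1/7)[(1) + (exp(2*I*pi/7)) + (exp(4*I*pi/7)) + (exp(6*I*pi/7)) + (exp(-6*I*pi/7)) + (exp(-4*I*pi/7)) + (exp(-2*I*pi/7))] = 0/7 = 0
  <chi_6*chi_6, chi_5> = (1/7)[1*(1)*conj(1) + 1*(exp(-4*I*pi/7))*conj(exp(-4*I*pi/7)) + 1*(exp(6*I*pi/7))*conj(exp(6*I*pi/7)) + 1*(exp(2*I*pi/7))*conj(exp(2*I*pi/7)) + 1*(exp(-2*I*pi/7))*conj(exp(-2*I*pi/7)) + 1*(exp(-6*I*pi/7))*conj(exp(-6*I*pi/7)) + 1*(exp(4*I*pi/7))*conj(exp(4*I*pi/7))]
      = (1/7)[(1) + (1) + (1) + (1) + (1) + (1) + (1)] = 7/7 = 1
  <chi_6*chi_6, chi_6> = (1/7)[1*(1)*conj(1) + 1*(exp(-4*I*pi/7))*conj(exp(-2*I*pi/7)) + 1*(exp(6*I*pi/7))*conj(exp(-4*I*pi/7)) + 1*(exp(2*I*pi/7))*conj(exp(-6*I*pi/7)) + 1*(exp(-2*I*pi/7))*conj(exp(6*I*pi/7)) + 1*(exp(-6*I*pi/7))*conj(exp(4*I*pi/7)) + 1*(exp(4*I*pi/7))*conj(exp(2*I*pi/7))]
      = (1/7)[(1) + (exp(-2*I*pi/7)) + (exp(-4*I*pi/7)) + (exp(-6*I*pi/7)) + (exp(6*I*pi/7)) + (exp(4*I*pi/7)) + (exp(2*I*pi/7))] = 0/7 = 0
(Exp terms are combined using exp(i*s)*conj(exp(i*t)) = exp(i*(s-t)), and sums of them are collapsed using the identity that for every m > 1 the m distinct m-th roots of unity sum to 0, e.g. 1 + exp(2*I*pi/3) + exp(-2*I*pi/3) = 0.)
Hence the multiplicities are chi_5: 1. Dimension check: dim(chi_6)*dim(chi_6) = 1*1 = 1 and sum (mult * dim) = 1*1 = 1.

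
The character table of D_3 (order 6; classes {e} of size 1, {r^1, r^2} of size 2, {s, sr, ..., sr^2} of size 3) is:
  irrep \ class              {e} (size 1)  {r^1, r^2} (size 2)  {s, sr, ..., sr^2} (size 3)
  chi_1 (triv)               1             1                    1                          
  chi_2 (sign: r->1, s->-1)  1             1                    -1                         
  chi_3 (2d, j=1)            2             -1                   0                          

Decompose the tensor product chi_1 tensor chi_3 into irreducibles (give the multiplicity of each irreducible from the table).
chi_1 tensor chi_3 = chi_3 (all other irreducibles have multiplicity 0).

Explanation: The character of a tensor product is the pointwise product (chi_1 * chi_3)(C) = chi_1(C) * chi_3(C):
  {e}: (1)*(2), {r^1, r^2}: (1)*(-1), {s, sr, ..., sr^2}: (1)*(0)
so (chi_1 * chi_3) takes values
  {e} -> 2, {r^1, r^2} -> -1, {s, sr, ..., sr^2} -> 0.
Now take the inner product of this character with each irreducible chi from the table, <chi_1*chi_3, chi> = (1/6) sum_C |C| (chi_1*chi_3)(C) conj(chi(C)):
  <chi_1*chi_3, chi_1> = (1/6)[1*(2)*conj(1) + 2*(-1)*conj(1) + 3*(0)*conj(1)]
      = (1/6)[(2) + (-2) + (0)] = 0/6 = 0
  <chi_1*chi_3, chi_2> = (1/6)[1*(2)*conj(1) + 2*(-1)*conj(1) + 3*(0)*conj(-1)]
      = (1/6)[(2) + (-2) + (0)] = 0/6 = 0
  <chi_1*chi_3, chi_3> = (1/6)[1*(2)*conj(2) + 2*(-1)*conj(-1) + 3*(0)*conj(0)]
      = (1/6)[(4) + (2) + (0)] = 6/6 = 1
Hence the multiplicities are chi_3: 1. Dimension check: dim(chi_1)*dim(chi_3) = 1*2 = 2 and sum (mult * dim) = 1*2 = 2.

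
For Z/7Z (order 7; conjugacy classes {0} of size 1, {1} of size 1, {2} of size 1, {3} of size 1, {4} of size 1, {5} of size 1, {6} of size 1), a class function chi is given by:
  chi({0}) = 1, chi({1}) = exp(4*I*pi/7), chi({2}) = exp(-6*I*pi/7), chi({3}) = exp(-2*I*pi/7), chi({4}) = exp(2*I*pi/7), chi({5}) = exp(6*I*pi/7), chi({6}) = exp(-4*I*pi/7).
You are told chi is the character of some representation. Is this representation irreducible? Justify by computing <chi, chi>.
Irreducible: <chi, chi> = 1.

<chi, chi> = (1/|G|) sum_C |C| * |chi(C)|^2 = (1/7)[1*|1|^2 + 1*|exp(4*I*pi/7)|^2 + 1*|exp(-6*I*pi/7)|^2 + 1*|exp(-2*I*pi/7)|^2 + 1*|exp(2*I*pi/7)|^2 + 1*|exp(6*I*pi/7)|^2 + 1*|exp(-4*I*pi/7)|^2]
  = (1/7)[(1) + (1) + (1) + (1) + (1) + (1) + (1)] = 7/7 = 1.
(Exp terms are combined using exp(i*s)*conj(exp(i*t)) = exp(i*(s-t)), and sums of them are collapsed using the identity that for every m > 1 the m distinct m-th roots of unity sum to 0, e.g. 1 + exp(2*I*pi/3) + exp(-2*I*pi/3) = 0.)
A character is irreducible iff <chi, chi> = 1, so this representation is irreducible.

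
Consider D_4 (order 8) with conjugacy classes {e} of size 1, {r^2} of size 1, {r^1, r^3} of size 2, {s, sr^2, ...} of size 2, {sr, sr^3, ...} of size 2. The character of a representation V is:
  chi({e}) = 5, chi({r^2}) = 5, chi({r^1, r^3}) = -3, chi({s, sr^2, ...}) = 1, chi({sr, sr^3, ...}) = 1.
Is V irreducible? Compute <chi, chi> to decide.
Not irreducible (reducible): <chi, chi> = 9 > 1.

Working: <chi, chi> = (1/|G|) sum_C |C| * |chi(C)|^2 = (1/8)[1*|5|^2 + 1*|5|^2 + 2*|-3|^2 + 2*|1|^2 + 2*|1|^2]
  = (1/8)[(25) + (25) + (18) + (2) + (2)] = 72/8 = 9.
A character is irreducible iff <chi, chi> = 1, so this representation is reducible.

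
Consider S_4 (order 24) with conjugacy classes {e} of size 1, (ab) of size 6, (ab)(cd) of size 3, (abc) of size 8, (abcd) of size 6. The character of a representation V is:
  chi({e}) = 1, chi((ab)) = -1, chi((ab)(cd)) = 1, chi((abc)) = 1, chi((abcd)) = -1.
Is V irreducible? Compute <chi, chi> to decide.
Irreducible: <chi, chi> = 1.

Explanation: <chi, chi> = (1/|G|) sum_C |C| * |chi(C)|^2 = (1/24)[1*|1|^2 + 6*|-1|^2 + 3*|1|^2 + 8*|1|^2 + 6*|-1|^2]
  = (1/24)[(1) + (6) + (3) + (8) + (6)] = 24/24 = 1.
A character is irreducible iff <chi, chi> = 1, so this representation is irreducible.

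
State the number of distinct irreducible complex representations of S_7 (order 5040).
15

Proof sketch: The number of irreducible complex representations of a finite group equals its number of conjugacy classes. Conjugacy classes in S_7 correspond to cycle types, i.e. partitions of 7; there are p(7) = 15 of them, so S_7 (order 5040) has exactly 15 irreducible complex representations.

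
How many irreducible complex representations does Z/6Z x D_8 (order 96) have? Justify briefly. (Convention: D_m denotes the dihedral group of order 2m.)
42

Argument: The number of irreducible complex representations of a finite group equals its number of conjugacy classes. For a direct product, #classes(G x H) = #classes(G) * #classes(H). Z/6Z has 6 classes (abelian), D_8 has 7 classes, so 6 * 7 = 42, so Z/6Z x D_8 (order 96) has exactly 42 irreducible complex representations.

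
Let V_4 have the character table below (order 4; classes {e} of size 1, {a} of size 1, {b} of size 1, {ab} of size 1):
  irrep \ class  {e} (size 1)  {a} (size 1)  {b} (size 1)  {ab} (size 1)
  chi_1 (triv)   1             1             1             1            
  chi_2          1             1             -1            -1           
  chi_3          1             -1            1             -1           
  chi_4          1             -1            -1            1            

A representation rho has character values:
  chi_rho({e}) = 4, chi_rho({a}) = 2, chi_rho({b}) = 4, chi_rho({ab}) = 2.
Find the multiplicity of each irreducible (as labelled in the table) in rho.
Multiplicities: chi_1: 3, chi_2: 0, chi_3: 1, chi_4: 0.

Explanation: Use <chi_rho, chi> = (1/|G|) sum_C |C| * chi_rho(C) * conj(chi(C)) with |G| = 4 for each irreducible chi in the table:
  <chi_rho, chi_1> = (1/4)[1*(4)*conj(1) + 1*(2)*conj(1) + 1*(4)*conj(1) + 1*(2)*conj(1)]
      = (1/4)[(4) + (2) + (4) + (2)] = 12/4 = 3
  <chi_rho, chi_2> = (1/4)[1*(4)*conj(1) + 1*(2)*conj(1) + 1*(4)*conj(-1) + 1*(2)*conj(-1)]
      = (1/4)[(4) + (2) + (-4) + (-2)] = 0/4 = 0
  <chi_rho, chi_3> = (1/4)[1*(4)*conj(1) + 1*(2)*conj(-1) + 1*(4)*conj(1) + 1*(2)*conj(-1)]
      = (1/4)[(4) + (-2) + (4) + (-2)] = 4/4 = 1
  <chi_rho, chi_4> = (1/4)[1*(4)*conj(1) + 1*(2)*conj(-1) + 1*(4)*conj(-1) + 1*(2)*conj(1)]
      = (1/4)[(4) + (-2) + (-4) + (2)] = 0/4 = 0
Dimension check: dim(rho) = sum (mult * dim) = 3*1 + 0*1 + 1*1 + 0*1 = 4 = chi_rho(e) = 4.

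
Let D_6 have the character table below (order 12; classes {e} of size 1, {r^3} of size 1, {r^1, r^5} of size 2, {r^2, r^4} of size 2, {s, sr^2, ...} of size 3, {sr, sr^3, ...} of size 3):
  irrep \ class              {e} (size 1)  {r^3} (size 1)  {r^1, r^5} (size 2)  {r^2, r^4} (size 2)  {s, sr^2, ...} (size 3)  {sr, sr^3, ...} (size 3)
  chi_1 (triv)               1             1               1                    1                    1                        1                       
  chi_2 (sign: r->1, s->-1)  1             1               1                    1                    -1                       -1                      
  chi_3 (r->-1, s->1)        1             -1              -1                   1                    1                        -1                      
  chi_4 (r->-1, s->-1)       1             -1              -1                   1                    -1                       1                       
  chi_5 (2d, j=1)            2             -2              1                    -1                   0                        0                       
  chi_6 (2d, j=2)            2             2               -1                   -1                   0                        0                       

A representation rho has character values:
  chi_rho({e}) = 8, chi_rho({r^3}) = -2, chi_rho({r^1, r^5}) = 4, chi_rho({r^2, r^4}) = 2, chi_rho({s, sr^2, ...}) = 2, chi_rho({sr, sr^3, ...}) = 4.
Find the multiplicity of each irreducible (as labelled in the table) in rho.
Multiplicities: chi_1: 3, chi_2: 0, chi_3: 0, chi_4: 1, chi_5: 2, chi_6: 0.

Why: Use <chi_rho, chi> = (1/|G|) sum_C |C| * chi_rho(C) * conj(chi(C)) with |G| = 12 for each irreducible chi in the table:
  <chi_rho, chi_1> = (1/12)[1*(8)*conj(1) + 1*(-2)*conj(1) + 2*(4)*conj(1) + 2*(2)*conj(1) + 3*(2)*conj(1) + 3*(4)*conj(1)]
      = (1/12)[(8) + (-2) + (8) + (4) + (6) + (12)] = 36/12 = 3
  <chi_rho, chi_2> = (1/12)[1*(8)*conj(1) + 1*(-2)*conj(1) + 2*(4)*conj(1) + 2*(2)*conj(1) + 3*(2)*conj(-1) + 3*(4)*conj(-1)]
      = (1/12)[(8) + (-2) + (8) + (4) + (-6) + (-12)] = 0/12 = 0
  <chi_rho, chi_3> = (1/12)[1*(8)*conj(1) + 1*(-2)*conj(-1) + 2*(4)*conj(-1) + 2*(2)*conj(1) + 3*(2)*conj(1) + 3*(4)*conj(-1)]
      = (1/12)[(8) + (2) + (-8) + (4) + (6) + (-12)] = 0/12 = 0
  <chi_rho, chi_4> = (1/12)[1*(8)*conj(1) + 1*(-2)*conj(-1) + 2*(4)*conj(-1) + 2*(2)*conj(1) + 3*(2)*conj(-1) + 3*(4)*conj(1)]
      = (1/12)[(8) + (2) + (-8) + (4) + (-6) + (12)] = 12/12 = 1
  <chi_rho, chi_5> = (1/12)[1*(8)*conj(2) + 1*(-2)*conj(-2) + 2*(4)*conj(1) + 2*(2)*conj(-1) + 3*(2)*conj(0) + 3*(4)*conj(0)]
      = (1/12)[(16) + (4) + (8) + (-4) + (0) + (0)] = 24/12 = 2
  <chi_rho, chi_6> = (1/12)[1*(8)*conj(2) + 1*(-2)*conj(2) + 2*(4)*conj(-1) + 2*(2)*conj(-1) + 3*(2)*conj(0) + 3*(4)*conj(0)]
      = (1/12)[(16) + (-4) + (-8) + (-4) + (0) + (0)] = 0/12 = 0
Dimension check: dim(rho) = sum (mult * dim) = 3*1 + 0*1 + 0*1 + 1*1 + 2*2 + 0*2 = 8 = chi_rho(e) = 8.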